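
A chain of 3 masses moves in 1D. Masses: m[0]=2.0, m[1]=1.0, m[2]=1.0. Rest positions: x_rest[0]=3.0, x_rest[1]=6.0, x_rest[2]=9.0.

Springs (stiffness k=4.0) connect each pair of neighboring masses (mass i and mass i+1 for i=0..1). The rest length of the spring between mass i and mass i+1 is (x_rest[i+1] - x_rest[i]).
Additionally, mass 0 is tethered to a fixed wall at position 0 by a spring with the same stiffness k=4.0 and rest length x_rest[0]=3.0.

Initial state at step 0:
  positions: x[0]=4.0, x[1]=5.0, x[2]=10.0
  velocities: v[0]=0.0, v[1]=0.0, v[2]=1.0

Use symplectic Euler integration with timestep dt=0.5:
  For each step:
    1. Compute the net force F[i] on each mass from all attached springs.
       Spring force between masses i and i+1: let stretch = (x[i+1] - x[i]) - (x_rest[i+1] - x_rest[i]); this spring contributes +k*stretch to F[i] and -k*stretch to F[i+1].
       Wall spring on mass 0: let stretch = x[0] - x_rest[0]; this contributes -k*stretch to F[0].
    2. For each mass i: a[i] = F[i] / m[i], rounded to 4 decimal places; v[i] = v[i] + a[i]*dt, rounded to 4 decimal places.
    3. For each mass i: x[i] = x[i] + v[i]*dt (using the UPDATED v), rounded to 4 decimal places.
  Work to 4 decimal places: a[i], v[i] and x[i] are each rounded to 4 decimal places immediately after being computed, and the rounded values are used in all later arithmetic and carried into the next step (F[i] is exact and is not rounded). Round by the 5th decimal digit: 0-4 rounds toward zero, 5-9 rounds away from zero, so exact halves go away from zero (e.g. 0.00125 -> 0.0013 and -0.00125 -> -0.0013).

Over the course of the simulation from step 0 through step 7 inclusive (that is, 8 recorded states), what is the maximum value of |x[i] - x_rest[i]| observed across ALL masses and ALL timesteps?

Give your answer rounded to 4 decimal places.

Answer: 3.0000

Derivation:
Step 0: x=[4.0000 5.0000 10.0000] v=[0.0000 0.0000 1.0000]
Step 1: x=[2.5000 9.0000 8.5000] v=[-3.0000 8.0000 -3.0000]
Step 2: x=[3.0000 6.0000 10.5000] v=[1.0000 -6.0000 4.0000]
Step 3: x=[3.5000 4.5000 11.0000] v=[1.0000 -3.0000 1.0000]
Step 4: x=[2.7500 8.5000 8.0000] v=[-1.5000 8.0000 -6.0000]
Step 5: x=[3.5000 6.2500 8.5000] v=[1.5000 -4.5000 1.0000]
Step 6: x=[3.8750 3.5000 9.7500] v=[0.7500 -5.5000 2.5000]
Step 7: x=[2.1250 7.3750 7.7500] v=[-3.5000 7.7500 -4.0000]
Max displacement = 3.0000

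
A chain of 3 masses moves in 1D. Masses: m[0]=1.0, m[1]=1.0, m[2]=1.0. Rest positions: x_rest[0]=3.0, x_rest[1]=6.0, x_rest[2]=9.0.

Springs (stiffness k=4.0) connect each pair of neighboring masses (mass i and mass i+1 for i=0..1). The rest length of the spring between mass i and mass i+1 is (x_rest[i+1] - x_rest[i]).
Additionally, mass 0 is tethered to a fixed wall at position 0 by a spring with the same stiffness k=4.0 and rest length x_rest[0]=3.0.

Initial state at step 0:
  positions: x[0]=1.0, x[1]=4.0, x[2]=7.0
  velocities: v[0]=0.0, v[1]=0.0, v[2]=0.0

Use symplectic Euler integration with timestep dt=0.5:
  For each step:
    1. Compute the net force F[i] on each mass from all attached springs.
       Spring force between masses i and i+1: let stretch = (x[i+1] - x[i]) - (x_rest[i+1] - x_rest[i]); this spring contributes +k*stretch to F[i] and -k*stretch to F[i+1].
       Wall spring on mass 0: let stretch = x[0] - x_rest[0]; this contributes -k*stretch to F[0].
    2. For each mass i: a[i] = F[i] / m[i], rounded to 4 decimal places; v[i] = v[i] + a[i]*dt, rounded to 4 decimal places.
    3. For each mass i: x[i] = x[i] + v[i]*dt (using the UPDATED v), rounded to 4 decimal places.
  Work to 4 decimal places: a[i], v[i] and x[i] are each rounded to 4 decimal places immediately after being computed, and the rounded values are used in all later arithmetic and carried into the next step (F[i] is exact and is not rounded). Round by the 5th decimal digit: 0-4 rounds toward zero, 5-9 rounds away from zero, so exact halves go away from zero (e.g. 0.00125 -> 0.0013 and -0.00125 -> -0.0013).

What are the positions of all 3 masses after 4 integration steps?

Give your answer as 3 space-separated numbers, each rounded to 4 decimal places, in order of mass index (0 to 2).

Step 0: x=[1.0000 4.0000 7.0000] v=[0.0000 0.0000 0.0000]
Step 1: x=[3.0000 4.0000 7.0000] v=[4.0000 0.0000 0.0000]
Step 2: x=[3.0000 6.0000 7.0000] v=[0.0000 4.0000 0.0000]
Step 3: x=[3.0000 6.0000 9.0000] v=[0.0000 0.0000 4.0000]
Step 4: x=[3.0000 6.0000 11.0000] v=[0.0000 0.0000 4.0000]

Answer: 3.0000 6.0000 11.0000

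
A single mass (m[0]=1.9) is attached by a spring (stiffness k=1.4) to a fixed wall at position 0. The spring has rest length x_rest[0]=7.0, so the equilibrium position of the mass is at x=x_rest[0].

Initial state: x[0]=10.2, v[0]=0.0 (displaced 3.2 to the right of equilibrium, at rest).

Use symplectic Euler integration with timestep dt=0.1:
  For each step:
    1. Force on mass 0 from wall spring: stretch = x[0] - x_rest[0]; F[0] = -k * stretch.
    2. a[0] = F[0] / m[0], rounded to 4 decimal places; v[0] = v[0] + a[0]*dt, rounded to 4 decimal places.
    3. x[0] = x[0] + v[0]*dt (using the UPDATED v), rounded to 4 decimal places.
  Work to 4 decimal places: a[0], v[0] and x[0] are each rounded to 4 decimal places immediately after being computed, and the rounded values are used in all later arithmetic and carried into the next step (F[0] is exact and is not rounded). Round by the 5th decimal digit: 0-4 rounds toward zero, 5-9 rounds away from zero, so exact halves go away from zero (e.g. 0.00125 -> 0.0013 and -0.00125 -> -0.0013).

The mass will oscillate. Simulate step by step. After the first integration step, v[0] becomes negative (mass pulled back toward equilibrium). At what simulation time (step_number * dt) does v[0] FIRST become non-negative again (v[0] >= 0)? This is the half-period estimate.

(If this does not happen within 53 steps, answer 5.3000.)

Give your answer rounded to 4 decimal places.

Answer: 3.7000

Derivation:
Step 0: x=[10.2000] v=[0.0000]
Step 1: x=[10.1764] v=[-0.2358]
Step 2: x=[10.1294] v=[-0.4699]
Step 3: x=[10.0594] v=[-0.7005]
Step 4: x=[9.9668] v=[-0.9259]
Step 5: x=[9.8524] v=[-1.1445]
Step 6: x=[9.7169] v=[-1.3547]
Step 7: x=[9.5614] v=[-1.5549]
Step 8: x=[9.3870] v=[-1.7436]
Step 9: x=[9.1951] v=[-1.9195]
Step 10: x=[8.9870] v=[-2.0812]
Step 11: x=[8.7642] v=[-2.2276]
Step 12: x=[8.5284] v=[-2.3576]
Step 13: x=[8.2814] v=[-2.4702]
Step 14: x=[8.0249] v=[-2.5646]
Step 15: x=[7.7609] v=[-2.6401]
Step 16: x=[7.4913] v=[-2.6962]
Step 17: x=[7.2181] v=[-2.7324]
Step 18: x=[6.9433] v=[-2.7485]
Step 19: x=[6.6689] v=[-2.7443]
Step 20: x=[6.3969] v=[-2.7199]
Step 21: x=[6.1294] v=[-2.6755]
Step 22: x=[5.8683] v=[-2.6114]
Step 23: x=[5.6155] v=[-2.5280]
Step 24: x=[5.3729] v=[-2.4260]
Step 25: x=[5.1423] v=[-2.3061]
Step 26: x=[4.9254] v=[-2.1692]
Step 27: x=[4.7238] v=[-2.0163]
Step 28: x=[4.5389] v=[-1.8486]
Step 29: x=[4.3722] v=[-1.6673]
Step 30: x=[4.2248] v=[-1.4737]
Step 31: x=[4.0979] v=[-1.2692]
Step 32: x=[3.9924] v=[-1.0554]
Step 33: x=[3.9090] v=[-0.8338]
Step 34: x=[3.8484] v=[-0.6060]
Step 35: x=[3.8110] v=[-0.3738]
Step 36: x=[3.7971] v=[-0.1388]
Step 37: x=[3.8068] v=[0.0972]
First v>=0 after going negative at step 37, time=3.7000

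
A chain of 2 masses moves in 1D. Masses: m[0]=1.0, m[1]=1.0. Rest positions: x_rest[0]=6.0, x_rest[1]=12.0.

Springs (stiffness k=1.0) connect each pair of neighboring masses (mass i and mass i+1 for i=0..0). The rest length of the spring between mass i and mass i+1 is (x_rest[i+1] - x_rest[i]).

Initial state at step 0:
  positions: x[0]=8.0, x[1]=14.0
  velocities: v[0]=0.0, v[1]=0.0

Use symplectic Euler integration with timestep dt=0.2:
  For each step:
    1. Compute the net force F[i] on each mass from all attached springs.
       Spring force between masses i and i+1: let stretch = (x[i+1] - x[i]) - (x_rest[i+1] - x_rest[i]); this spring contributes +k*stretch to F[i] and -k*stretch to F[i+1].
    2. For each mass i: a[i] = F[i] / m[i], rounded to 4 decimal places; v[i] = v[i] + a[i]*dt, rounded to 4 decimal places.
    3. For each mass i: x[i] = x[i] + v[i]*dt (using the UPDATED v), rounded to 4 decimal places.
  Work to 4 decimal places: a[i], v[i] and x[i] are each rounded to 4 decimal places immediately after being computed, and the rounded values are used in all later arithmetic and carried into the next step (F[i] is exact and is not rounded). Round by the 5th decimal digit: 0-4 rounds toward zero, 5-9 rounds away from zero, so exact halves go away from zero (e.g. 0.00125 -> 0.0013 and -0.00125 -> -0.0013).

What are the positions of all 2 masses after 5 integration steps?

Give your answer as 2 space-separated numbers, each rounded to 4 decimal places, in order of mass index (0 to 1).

Step 0: x=[8.0000 14.0000] v=[0.0000 0.0000]
Step 1: x=[8.0000 14.0000] v=[0.0000 0.0000]
Step 2: x=[8.0000 14.0000] v=[0.0000 0.0000]
Step 3: x=[8.0000 14.0000] v=[0.0000 0.0000]
Step 4: x=[8.0000 14.0000] v=[0.0000 0.0000]
Step 5: x=[8.0000 14.0000] v=[0.0000 0.0000]

Answer: 8.0000 14.0000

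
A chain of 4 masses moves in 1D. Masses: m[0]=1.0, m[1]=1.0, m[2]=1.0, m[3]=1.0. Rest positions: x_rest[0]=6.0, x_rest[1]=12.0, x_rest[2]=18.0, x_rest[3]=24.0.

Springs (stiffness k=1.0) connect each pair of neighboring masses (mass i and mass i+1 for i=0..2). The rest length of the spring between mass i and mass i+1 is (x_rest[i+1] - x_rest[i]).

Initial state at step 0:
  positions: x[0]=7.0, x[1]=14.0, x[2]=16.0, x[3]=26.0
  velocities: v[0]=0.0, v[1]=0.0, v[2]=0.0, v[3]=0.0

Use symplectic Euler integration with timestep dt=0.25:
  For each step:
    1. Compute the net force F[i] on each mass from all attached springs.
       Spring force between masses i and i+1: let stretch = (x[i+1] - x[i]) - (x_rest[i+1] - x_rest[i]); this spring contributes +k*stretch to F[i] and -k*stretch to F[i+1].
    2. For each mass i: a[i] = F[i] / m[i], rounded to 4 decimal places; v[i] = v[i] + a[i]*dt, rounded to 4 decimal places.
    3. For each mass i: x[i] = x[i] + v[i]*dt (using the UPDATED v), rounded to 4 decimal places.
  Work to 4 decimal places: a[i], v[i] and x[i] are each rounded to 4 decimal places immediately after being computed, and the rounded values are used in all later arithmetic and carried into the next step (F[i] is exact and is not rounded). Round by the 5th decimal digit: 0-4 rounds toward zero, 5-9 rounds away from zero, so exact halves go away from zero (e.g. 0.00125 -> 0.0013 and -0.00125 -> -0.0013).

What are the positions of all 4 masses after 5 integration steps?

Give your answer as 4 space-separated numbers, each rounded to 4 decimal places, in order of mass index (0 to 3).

Answer: 7.2756 11.4713 20.5999 23.6536

Derivation:
Step 0: x=[7.0000 14.0000 16.0000 26.0000] v=[0.0000 0.0000 0.0000 0.0000]
Step 1: x=[7.0625 13.6875 16.5000 25.7500] v=[0.2500 -1.2500 2.0000 -1.0000]
Step 2: x=[7.1641 13.1367 17.4024 25.2969] v=[0.4063 -2.2031 3.6094 -1.8125]
Step 3: x=[7.2640 12.4793 18.5316 24.7254] v=[0.3995 -2.6298 4.5166 -2.2861]
Step 4: x=[7.3148 11.8742 19.6696 24.1418] v=[0.2033 -2.4206 4.5520 -2.3346]
Step 5: x=[7.2756 11.4713 20.5999 23.6536] v=[-0.1569 -1.6116 3.7212 -1.9527]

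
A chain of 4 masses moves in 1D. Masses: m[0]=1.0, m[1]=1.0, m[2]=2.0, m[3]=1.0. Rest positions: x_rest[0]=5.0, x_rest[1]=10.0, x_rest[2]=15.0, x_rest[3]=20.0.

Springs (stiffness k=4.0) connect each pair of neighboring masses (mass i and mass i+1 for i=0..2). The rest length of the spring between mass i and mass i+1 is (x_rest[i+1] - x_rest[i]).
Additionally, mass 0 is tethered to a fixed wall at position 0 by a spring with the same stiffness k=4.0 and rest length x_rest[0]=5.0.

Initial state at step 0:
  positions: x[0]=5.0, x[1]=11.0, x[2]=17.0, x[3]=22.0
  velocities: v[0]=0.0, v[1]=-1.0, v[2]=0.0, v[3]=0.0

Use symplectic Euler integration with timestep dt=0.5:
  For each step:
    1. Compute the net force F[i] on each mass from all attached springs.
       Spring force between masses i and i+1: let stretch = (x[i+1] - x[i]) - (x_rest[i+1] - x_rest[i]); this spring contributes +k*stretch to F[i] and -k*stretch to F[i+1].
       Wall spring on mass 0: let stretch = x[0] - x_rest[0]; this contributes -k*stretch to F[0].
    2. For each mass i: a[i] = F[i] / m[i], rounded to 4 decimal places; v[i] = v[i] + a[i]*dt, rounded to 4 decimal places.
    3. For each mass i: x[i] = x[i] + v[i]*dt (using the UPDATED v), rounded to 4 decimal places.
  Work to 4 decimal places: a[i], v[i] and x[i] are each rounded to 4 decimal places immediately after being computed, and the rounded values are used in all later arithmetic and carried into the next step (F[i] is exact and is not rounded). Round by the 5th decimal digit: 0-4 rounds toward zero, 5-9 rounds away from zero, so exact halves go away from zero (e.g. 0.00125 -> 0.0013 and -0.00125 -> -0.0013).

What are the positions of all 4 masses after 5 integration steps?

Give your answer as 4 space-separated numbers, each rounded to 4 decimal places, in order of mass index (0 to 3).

Answer: 4.2500 10.0000 14.3750 19.7500

Derivation:
Step 0: x=[5.0000 11.0000 17.0000 22.0000] v=[0.0000 -1.0000 0.0000 0.0000]
Step 1: x=[6.0000 10.5000 16.5000 22.0000] v=[2.0000 -1.0000 -1.0000 0.0000]
Step 2: x=[5.5000 11.5000 15.7500 21.5000] v=[-1.0000 2.0000 -1.5000 -1.0000]
Step 3: x=[5.5000 10.7500 15.7500 20.2500] v=[0.0000 -1.5000 0.0000 -2.5000]
Step 4: x=[5.2500 9.7500 15.5000 19.5000] v=[-0.5000 -2.0000 -0.5000 -1.5000]
Step 5: x=[4.2500 10.0000 14.3750 19.7500] v=[-2.0000 0.5000 -2.2500 0.5000]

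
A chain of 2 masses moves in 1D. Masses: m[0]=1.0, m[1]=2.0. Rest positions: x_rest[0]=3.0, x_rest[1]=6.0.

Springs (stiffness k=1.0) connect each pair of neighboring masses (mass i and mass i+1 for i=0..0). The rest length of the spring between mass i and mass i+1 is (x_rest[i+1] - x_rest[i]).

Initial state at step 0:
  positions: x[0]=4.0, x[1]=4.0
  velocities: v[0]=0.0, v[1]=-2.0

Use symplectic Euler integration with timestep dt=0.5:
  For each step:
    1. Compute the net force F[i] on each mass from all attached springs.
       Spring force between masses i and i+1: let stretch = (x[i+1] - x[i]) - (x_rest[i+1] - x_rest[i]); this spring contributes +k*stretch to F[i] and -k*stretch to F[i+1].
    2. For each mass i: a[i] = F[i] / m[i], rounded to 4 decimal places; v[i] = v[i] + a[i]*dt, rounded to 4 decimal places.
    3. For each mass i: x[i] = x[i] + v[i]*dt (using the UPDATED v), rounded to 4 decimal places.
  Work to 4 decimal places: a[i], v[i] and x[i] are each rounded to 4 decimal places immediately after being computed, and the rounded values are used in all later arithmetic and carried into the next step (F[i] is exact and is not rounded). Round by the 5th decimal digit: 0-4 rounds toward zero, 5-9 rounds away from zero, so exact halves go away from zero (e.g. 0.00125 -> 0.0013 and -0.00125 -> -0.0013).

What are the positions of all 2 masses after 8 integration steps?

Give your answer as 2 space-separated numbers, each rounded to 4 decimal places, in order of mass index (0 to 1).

Answer: -3.2893 -0.3559

Derivation:
Step 0: x=[4.0000 4.0000] v=[0.0000 -2.0000]
Step 1: x=[3.2500 3.3750] v=[-1.5000 -1.2500]
Step 2: x=[1.7813 3.1094] v=[-2.9375 -0.5313]
Step 3: x=[-0.1055 3.0528] v=[-3.7735 -0.1133]
Step 4: x=[-1.9527 2.9764] v=[-3.6944 -0.1529]
Step 5: x=[-3.3177 2.6588] v=[-2.7299 -0.6352]
Step 6: x=[-3.9386 1.9691] v=[-1.2417 -1.3794]
Step 7: x=[-3.8325 0.9159] v=[0.2122 -2.1064]
Step 8: x=[-3.2893 -0.3559] v=[1.0864 -2.5435]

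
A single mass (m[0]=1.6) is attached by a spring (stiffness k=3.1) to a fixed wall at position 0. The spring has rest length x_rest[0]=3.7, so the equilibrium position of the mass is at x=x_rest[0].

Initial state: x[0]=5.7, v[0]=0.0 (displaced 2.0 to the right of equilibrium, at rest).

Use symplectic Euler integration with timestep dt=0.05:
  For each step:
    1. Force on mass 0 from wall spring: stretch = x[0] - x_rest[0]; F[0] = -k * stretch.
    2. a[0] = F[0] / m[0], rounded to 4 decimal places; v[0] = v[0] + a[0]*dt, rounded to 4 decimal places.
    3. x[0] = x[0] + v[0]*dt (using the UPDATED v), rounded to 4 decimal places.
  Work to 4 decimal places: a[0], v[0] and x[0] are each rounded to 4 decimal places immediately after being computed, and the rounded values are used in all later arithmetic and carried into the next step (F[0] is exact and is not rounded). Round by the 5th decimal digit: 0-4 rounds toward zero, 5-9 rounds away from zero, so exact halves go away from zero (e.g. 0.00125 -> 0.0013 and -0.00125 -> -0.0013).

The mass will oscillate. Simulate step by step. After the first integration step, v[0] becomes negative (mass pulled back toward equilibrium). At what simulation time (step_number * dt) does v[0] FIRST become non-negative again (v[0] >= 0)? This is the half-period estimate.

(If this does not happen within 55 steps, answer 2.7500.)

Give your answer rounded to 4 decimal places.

Answer: 2.3000

Derivation:
Step 0: x=[5.7000] v=[0.0000]
Step 1: x=[5.6903] v=[-0.1938]
Step 2: x=[5.6710] v=[-0.3866]
Step 3: x=[5.6421] v=[-0.5775]
Step 4: x=[5.6038] v=[-0.7656]
Step 5: x=[5.5563] v=[-0.9500]
Step 6: x=[5.4998] v=[-1.1298]
Step 7: x=[5.4346] v=[-1.3042]
Step 8: x=[5.3610] v=[-1.4722]
Step 9: x=[5.2793] v=[-1.6331]
Step 10: x=[5.1900] v=[-1.7861]
Step 11: x=[5.0935] v=[-1.9304]
Step 12: x=[4.9902] v=[-2.0654]
Step 13: x=[4.8807] v=[-2.1904]
Step 14: x=[4.7655] v=[-2.3048]
Step 15: x=[4.6451] v=[-2.4080]
Step 16: x=[4.5201] v=[-2.4996]
Step 17: x=[4.3912] v=[-2.5790]
Step 18: x=[4.2589] v=[-2.6460]
Step 19: x=[4.1239] v=[-2.7001]
Step 20: x=[3.9868] v=[-2.7412]
Step 21: x=[3.8484] v=[-2.7690]
Step 22: x=[3.7092] v=[-2.7834]
Step 23: x=[3.5700] v=[-2.7843]
Step 24: x=[3.4314] v=[-2.7717]
Step 25: x=[3.2941] v=[-2.7457]
Step 26: x=[3.1588] v=[-2.7064]
Step 27: x=[3.0261] v=[-2.6540]
Step 28: x=[2.8967] v=[-2.5887]
Step 29: x=[2.7712] v=[-2.5109]
Step 30: x=[2.6502] v=[-2.4209]
Step 31: x=[2.5342] v=[-2.3192]
Step 32: x=[2.4239] v=[-2.2063]
Step 33: x=[2.3198] v=[-2.0827]
Step 34: x=[2.2224] v=[-1.9490]
Step 35: x=[2.1321] v=[-1.8059]
Step 36: x=[2.0494] v=[-1.6540]
Step 37: x=[1.9747] v=[-1.4941]
Step 38: x=[1.9084] v=[-1.3270]
Step 39: x=[1.8507] v=[-1.1534]
Step 40: x=[1.8020] v=[-0.9743]
Step 41: x=[1.7625] v=[-0.7904]
Step 42: x=[1.7324] v=[-0.6027]
Step 43: x=[1.7118] v=[-0.4121]
Step 44: x=[1.7008] v=[-0.2195]
Step 45: x=[1.6995] v=[-0.0258]
Step 46: x=[1.7079] v=[0.1680]
First v>=0 after going negative at step 46, time=2.3000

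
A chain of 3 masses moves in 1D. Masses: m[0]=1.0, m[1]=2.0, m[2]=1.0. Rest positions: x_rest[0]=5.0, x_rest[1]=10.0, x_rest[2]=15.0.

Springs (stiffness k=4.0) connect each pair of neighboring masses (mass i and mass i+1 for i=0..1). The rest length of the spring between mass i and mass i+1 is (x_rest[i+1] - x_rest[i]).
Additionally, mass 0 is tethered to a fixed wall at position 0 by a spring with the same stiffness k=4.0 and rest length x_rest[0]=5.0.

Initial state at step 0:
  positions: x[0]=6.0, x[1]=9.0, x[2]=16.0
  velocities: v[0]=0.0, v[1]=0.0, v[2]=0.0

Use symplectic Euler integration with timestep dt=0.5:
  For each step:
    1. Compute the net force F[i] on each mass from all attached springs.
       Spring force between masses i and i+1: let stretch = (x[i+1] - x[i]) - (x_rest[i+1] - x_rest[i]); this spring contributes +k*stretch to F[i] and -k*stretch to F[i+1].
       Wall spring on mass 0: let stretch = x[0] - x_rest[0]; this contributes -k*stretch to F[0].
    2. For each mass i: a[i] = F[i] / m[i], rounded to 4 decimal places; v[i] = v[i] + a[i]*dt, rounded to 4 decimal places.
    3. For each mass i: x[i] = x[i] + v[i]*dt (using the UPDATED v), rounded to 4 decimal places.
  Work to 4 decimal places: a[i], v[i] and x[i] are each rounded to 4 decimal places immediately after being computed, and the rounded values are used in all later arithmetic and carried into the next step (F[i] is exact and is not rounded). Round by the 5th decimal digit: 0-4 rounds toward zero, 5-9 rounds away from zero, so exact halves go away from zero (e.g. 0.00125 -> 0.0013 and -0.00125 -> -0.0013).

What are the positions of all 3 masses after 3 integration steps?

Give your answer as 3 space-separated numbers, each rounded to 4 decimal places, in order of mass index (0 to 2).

Step 0: x=[6.0000 9.0000 16.0000] v=[0.0000 0.0000 0.0000]
Step 1: x=[3.0000 11.0000 14.0000] v=[-6.0000 4.0000 -4.0000]
Step 2: x=[5.0000 10.5000 14.0000] v=[4.0000 -1.0000 0.0000]
Step 3: x=[7.5000 9.0000 15.5000] v=[5.0000 -3.0000 3.0000]

Answer: 7.5000 9.0000 15.5000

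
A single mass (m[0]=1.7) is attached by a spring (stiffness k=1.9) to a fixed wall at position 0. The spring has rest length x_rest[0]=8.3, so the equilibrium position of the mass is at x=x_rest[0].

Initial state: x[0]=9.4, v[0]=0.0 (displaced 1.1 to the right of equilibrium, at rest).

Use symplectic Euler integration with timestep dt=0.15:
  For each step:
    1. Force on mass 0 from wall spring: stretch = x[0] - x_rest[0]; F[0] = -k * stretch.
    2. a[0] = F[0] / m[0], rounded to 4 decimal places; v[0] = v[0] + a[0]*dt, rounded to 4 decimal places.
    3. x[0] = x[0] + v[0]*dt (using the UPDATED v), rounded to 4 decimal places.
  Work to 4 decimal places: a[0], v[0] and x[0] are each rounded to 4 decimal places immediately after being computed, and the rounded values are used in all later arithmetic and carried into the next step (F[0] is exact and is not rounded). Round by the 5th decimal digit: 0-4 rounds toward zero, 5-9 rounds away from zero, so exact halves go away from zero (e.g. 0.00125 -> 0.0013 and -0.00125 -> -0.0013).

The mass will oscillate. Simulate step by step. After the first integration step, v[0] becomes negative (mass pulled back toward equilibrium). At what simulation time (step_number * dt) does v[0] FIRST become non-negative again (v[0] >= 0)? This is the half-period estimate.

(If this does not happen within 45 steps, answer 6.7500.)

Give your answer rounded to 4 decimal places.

Step 0: x=[9.4000] v=[0.0000]
Step 1: x=[9.3723] v=[-0.1844]
Step 2: x=[9.3177] v=[-0.3642]
Step 3: x=[9.2375] v=[-0.5348]
Step 4: x=[9.1337] v=[-0.6920]
Step 5: x=[9.0089] v=[-0.8318]
Step 6: x=[8.8663] v=[-0.9506]
Step 7: x=[8.7095] v=[-1.0455]
Step 8: x=[8.5424] v=[-1.1142]
Step 9: x=[8.3692] v=[-1.1548]
Step 10: x=[8.1942] v=[-1.1664]
Step 11: x=[8.0219] v=[-1.1487]
Step 12: x=[7.8566] v=[-1.1021]
Step 13: x=[7.7024] v=[-1.0278]
Step 14: x=[7.5633] v=[-0.9276]
Step 15: x=[7.4427] v=[-0.8041]
Step 16: x=[7.3436] v=[-0.6604]
Step 17: x=[7.2686] v=[-0.5001]
Step 18: x=[7.2195] v=[-0.3272]
Step 19: x=[7.1976] v=[-0.1461]
Step 20: x=[7.2034] v=[0.0387]
First v>=0 after going negative at step 20, time=3.0000

Answer: 3.0000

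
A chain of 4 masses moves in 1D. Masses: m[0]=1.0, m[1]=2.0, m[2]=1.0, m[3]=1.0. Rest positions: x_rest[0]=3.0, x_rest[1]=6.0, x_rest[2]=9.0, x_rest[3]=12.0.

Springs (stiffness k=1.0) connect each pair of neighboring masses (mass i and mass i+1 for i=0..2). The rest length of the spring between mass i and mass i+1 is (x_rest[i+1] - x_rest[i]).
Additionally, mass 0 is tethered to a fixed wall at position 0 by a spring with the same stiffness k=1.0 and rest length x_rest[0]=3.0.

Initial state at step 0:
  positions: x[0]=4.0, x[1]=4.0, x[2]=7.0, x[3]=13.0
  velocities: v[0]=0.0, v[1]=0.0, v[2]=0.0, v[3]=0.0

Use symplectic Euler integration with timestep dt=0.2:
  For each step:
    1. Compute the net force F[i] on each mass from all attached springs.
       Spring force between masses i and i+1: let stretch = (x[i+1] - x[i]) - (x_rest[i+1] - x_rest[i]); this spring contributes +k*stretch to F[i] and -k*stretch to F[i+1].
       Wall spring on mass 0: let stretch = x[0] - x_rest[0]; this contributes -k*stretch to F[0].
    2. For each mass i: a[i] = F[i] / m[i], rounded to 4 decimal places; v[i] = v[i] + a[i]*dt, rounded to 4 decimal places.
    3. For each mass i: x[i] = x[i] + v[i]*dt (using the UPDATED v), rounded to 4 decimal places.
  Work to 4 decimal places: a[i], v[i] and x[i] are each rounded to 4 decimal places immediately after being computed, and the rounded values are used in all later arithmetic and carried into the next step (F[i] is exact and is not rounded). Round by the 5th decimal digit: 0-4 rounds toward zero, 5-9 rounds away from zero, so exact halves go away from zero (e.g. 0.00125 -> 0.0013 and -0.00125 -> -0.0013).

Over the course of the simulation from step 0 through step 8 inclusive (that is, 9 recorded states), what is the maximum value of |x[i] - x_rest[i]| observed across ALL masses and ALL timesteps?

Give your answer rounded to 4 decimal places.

Step 0: x=[4.0000 4.0000 7.0000 13.0000] v=[0.0000 0.0000 0.0000 0.0000]
Step 1: x=[3.8400 4.0600 7.1200 12.8800] v=[-0.8000 0.3000 0.6000 -0.6000]
Step 2: x=[3.5352 4.1768 7.3480 12.6496] v=[-1.5240 0.5840 1.1400 -1.1520]
Step 3: x=[3.1147 4.3442 7.6612 12.3271] v=[-2.1027 0.8370 1.5661 -1.6123]
Step 4: x=[2.6188 4.5534 8.0284 11.9380] v=[-2.4797 1.0458 1.8359 -1.9455]
Step 5: x=[2.0955 4.7934 8.4130 11.5125] v=[-2.6165 1.1998 1.9228 -2.1274]
Step 6: x=[1.5963 5.0518 8.7768 11.0830] v=[-2.4960 1.2920 1.8188 -2.1473]
Step 7: x=[1.1715 5.3156 9.0838 10.6813] v=[-2.1242 1.3190 1.5350 -2.0085]
Step 8: x=[0.8656 5.5719 9.3040 10.3357] v=[-1.5297 1.2814 1.1009 -1.7280]
Max displacement = 2.1344

Answer: 2.1344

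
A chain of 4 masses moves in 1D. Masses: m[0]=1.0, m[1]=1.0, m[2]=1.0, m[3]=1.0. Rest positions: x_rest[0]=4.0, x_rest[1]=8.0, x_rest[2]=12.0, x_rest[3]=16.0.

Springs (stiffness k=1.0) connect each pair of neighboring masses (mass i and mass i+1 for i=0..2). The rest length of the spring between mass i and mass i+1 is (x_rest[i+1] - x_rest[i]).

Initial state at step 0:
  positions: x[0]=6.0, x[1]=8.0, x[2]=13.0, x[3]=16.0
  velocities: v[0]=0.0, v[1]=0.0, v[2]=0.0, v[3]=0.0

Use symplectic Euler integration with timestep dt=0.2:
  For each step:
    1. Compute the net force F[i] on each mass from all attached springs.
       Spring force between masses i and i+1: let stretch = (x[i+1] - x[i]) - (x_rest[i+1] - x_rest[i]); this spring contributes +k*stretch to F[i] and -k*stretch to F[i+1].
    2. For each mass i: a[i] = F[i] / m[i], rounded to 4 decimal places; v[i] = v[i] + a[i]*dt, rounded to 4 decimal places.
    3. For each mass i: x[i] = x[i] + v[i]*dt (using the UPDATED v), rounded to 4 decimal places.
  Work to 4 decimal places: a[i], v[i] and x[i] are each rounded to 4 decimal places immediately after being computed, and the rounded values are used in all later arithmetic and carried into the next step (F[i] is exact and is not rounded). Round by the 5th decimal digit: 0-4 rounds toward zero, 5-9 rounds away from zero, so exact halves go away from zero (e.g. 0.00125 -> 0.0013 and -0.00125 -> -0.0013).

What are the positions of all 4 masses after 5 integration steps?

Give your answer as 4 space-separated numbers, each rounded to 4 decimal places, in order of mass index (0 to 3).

Answer: 5.0542 9.2966 12.1983 16.4508

Derivation:
Step 0: x=[6.0000 8.0000 13.0000 16.0000] v=[0.0000 0.0000 0.0000 0.0000]
Step 1: x=[5.9200 8.1200 12.9200 16.0400] v=[-0.4000 0.6000 -0.4000 0.2000]
Step 2: x=[5.7680 8.3440 12.7728 16.1152] v=[-0.7600 1.1200 -0.7360 0.3760]
Step 3: x=[5.5590 8.6421 12.5821 16.2167] v=[-1.0448 1.4906 -0.9533 0.5075]
Step 4: x=[5.3134 8.9745 12.3792 16.3328] v=[-1.2282 1.6620 -1.0144 0.5806]
Step 5: x=[5.0542 9.2966 12.1983 16.4508] v=[-1.2960 1.6107 -0.9046 0.5899]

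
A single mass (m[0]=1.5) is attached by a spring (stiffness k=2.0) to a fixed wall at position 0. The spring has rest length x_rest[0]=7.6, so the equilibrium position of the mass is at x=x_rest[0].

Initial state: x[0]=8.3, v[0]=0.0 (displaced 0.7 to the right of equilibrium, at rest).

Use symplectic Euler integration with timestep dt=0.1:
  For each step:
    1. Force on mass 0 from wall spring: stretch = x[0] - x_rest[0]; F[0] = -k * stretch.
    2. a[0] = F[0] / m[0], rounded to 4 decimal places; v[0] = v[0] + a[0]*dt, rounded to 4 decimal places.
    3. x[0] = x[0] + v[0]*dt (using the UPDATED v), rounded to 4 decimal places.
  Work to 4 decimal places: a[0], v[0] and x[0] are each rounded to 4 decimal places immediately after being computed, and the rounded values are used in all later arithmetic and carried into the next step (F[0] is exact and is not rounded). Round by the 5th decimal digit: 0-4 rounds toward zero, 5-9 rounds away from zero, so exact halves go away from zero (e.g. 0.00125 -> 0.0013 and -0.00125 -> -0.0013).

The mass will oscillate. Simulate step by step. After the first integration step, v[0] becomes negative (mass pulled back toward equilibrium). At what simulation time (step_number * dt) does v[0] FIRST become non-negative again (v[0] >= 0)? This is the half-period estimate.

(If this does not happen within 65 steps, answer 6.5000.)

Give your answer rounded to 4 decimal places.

Step 0: x=[8.3000] v=[0.0000]
Step 1: x=[8.2907] v=[-0.0933]
Step 2: x=[8.2722] v=[-0.1854]
Step 3: x=[8.2447] v=[-0.2750]
Step 4: x=[8.2086] v=[-0.3610]
Step 5: x=[8.1644] v=[-0.4422]
Step 6: x=[8.1127] v=[-0.5175]
Step 7: x=[8.0541] v=[-0.5859]
Step 8: x=[7.9895] v=[-0.6465]
Step 9: x=[7.9197] v=[-0.6984]
Step 10: x=[7.8456] v=[-0.7410]
Step 11: x=[7.7682] v=[-0.7738]
Step 12: x=[7.6886] v=[-0.7962]
Step 13: x=[7.6078] v=[-0.8080]
Step 14: x=[7.5269] v=[-0.8090]
Step 15: x=[7.4470] v=[-0.7993]
Step 16: x=[7.3691] v=[-0.7789]
Step 17: x=[7.2943] v=[-0.7481]
Step 18: x=[7.2236] v=[-0.7073]
Step 19: x=[7.1579] v=[-0.6571]
Step 20: x=[7.0981] v=[-0.5982]
Step 21: x=[7.0450] v=[-0.5313]
Step 22: x=[6.9993] v=[-0.4573]
Step 23: x=[6.9616] v=[-0.3772]
Step 24: x=[6.9324] v=[-0.2921]
Step 25: x=[6.9121] v=[-0.2031]
Step 26: x=[6.9010] v=[-0.1114]
Step 27: x=[6.8992] v=[-0.0182]
Step 28: x=[6.9067] v=[0.0752]
First v>=0 after going negative at step 28, time=2.8000

Answer: 2.8000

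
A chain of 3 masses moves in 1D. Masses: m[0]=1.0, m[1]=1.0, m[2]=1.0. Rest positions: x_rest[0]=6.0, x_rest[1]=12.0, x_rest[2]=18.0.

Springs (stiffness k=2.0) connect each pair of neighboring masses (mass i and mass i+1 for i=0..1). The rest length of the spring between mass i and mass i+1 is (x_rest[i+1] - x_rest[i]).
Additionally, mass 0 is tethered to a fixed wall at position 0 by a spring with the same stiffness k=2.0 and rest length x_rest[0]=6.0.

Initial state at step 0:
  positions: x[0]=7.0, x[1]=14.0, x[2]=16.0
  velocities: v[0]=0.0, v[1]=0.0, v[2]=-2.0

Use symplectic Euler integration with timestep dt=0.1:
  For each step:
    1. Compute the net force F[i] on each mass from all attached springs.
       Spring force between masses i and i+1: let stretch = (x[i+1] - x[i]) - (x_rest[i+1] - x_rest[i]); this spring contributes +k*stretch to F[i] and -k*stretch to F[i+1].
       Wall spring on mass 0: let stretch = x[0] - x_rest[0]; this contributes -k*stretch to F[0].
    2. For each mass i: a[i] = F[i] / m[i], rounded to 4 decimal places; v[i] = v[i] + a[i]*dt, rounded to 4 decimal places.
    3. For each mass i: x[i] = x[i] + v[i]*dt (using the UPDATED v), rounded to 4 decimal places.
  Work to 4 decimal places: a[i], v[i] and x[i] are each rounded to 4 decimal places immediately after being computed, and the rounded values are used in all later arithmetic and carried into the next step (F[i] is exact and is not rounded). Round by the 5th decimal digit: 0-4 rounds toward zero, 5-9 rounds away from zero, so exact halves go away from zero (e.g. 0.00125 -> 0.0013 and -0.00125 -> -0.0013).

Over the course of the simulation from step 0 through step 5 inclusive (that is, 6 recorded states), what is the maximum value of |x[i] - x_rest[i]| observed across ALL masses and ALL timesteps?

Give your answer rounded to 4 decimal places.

Answer: 2.1596

Derivation:
Step 0: x=[7.0000 14.0000 16.0000] v=[0.0000 0.0000 -2.0000]
Step 1: x=[7.0000 13.9000 15.8800] v=[0.0000 -1.0000 -1.2000]
Step 2: x=[6.9980 13.7016 15.8404] v=[-0.0200 -1.9840 -0.3960]
Step 3: x=[6.9901 13.4119 15.8780] v=[-0.0789 -2.8970 0.3762]
Step 4: x=[6.9708 13.0431 15.9863] v=[-0.1926 -3.6881 1.0830]
Step 5: x=[6.9336 12.6117 16.1557] v=[-0.3723 -4.3139 1.6944]
Max displacement = 2.1596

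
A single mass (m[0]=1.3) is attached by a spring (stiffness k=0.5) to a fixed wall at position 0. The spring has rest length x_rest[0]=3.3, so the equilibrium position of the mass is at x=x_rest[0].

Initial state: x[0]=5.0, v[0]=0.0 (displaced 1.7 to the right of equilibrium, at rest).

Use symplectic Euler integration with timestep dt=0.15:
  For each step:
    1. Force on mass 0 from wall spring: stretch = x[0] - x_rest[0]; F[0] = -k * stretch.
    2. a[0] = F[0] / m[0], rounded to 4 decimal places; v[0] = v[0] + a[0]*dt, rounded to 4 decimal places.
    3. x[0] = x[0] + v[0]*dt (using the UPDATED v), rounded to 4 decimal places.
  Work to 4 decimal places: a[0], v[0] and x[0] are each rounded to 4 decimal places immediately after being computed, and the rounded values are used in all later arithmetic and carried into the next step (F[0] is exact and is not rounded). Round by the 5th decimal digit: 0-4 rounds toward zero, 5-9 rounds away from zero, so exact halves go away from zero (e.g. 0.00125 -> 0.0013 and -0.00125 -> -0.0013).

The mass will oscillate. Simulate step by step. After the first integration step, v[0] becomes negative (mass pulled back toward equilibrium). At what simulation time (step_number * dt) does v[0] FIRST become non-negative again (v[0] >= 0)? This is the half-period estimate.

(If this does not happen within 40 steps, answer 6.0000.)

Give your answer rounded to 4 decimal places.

Answer: 5.1000

Derivation:
Step 0: x=[5.0000] v=[0.0000]
Step 1: x=[4.9853] v=[-0.0981]
Step 2: x=[4.9560] v=[-0.1953]
Step 3: x=[4.9124] v=[-0.2908]
Step 4: x=[4.8548] v=[-0.3838]
Step 5: x=[4.7838] v=[-0.4735]
Step 6: x=[4.6999] v=[-0.5591]
Step 7: x=[4.6039] v=[-0.6399]
Step 8: x=[4.4966] v=[-0.7151]
Step 9: x=[4.3790] v=[-0.7841]
Step 10: x=[4.2520] v=[-0.8464]
Step 11: x=[4.1168] v=[-0.9013]
Step 12: x=[3.9745] v=[-0.9484]
Step 13: x=[3.8264] v=[-0.9873]
Step 14: x=[3.6737] v=[-1.0177]
Step 15: x=[3.5178] v=[-1.0393]
Step 16: x=[3.3600] v=[-1.0519]
Step 17: x=[3.2017] v=[-1.0554]
Step 18: x=[3.0442] v=[-1.0497]
Step 19: x=[2.8890] v=[-1.0349]
Step 20: x=[2.7373] v=[-1.0112]
Step 21: x=[2.5905] v=[-0.9787]
Step 22: x=[2.4498] v=[-0.9378]
Step 23: x=[2.3165] v=[-0.8888]
Step 24: x=[2.1917] v=[-0.8321]
Step 25: x=[2.0765] v=[-0.7682]
Step 26: x=[1.9719] v=[-0.6976]
Step 27: x=[1.8788] v=[-0.6210]
Step 28: x=[1.7980] v=[-0.5390]
Step 29: x=[1.7302] v=[-0.4523]
Step 30: x=[1.6759] v=[-0.3617]
Step 31: x=[1.6357] v=[-0.2680]
Step 32: x=[1.6099] v=[-0.1720]
Step 33: x=[1.5987] v=[-0.0745]
Step 34: x=[1.6022] v=[0.0236]
First v>=0 after going negative at step 34, time=5.1000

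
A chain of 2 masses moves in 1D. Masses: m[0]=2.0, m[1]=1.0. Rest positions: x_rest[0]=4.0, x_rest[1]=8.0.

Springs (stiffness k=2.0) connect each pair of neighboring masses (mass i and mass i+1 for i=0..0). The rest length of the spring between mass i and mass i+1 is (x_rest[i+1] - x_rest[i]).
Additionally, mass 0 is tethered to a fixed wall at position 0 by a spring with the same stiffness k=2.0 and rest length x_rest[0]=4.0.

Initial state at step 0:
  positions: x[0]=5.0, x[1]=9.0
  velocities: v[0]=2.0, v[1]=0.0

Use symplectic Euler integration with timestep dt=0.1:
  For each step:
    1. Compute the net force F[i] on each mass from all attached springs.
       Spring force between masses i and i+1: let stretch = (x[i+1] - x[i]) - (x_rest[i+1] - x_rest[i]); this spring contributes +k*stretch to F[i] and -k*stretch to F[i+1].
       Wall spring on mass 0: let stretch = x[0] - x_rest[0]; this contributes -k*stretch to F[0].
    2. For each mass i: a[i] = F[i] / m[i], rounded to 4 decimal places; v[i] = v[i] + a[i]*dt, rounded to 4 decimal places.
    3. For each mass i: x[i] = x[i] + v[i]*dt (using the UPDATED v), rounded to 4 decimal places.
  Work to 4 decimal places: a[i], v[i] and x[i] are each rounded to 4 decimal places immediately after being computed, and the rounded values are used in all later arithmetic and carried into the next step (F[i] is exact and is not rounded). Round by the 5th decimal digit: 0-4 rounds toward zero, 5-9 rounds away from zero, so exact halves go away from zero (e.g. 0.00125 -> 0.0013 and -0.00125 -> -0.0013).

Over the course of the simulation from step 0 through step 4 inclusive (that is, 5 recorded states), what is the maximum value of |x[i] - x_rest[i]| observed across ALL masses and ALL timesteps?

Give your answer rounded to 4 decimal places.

Answer: 1.6637

Derivation:
Step 0: x=[5.0000 9.0000] v=[2.0000 0.0000]
Step 1: x=[5.1900 9.0000] v=[1.9000 0.0000]
Step 2: x=[5.3662 9.0038] v=[1.7620 0.0380]
Step 3: x=[5.5251 9.0149] v=[1.5891 0.1105]
Step 4: x=[5.6637 9.0362] v=[1.3856 0.2125]
Max displacement = 1.6637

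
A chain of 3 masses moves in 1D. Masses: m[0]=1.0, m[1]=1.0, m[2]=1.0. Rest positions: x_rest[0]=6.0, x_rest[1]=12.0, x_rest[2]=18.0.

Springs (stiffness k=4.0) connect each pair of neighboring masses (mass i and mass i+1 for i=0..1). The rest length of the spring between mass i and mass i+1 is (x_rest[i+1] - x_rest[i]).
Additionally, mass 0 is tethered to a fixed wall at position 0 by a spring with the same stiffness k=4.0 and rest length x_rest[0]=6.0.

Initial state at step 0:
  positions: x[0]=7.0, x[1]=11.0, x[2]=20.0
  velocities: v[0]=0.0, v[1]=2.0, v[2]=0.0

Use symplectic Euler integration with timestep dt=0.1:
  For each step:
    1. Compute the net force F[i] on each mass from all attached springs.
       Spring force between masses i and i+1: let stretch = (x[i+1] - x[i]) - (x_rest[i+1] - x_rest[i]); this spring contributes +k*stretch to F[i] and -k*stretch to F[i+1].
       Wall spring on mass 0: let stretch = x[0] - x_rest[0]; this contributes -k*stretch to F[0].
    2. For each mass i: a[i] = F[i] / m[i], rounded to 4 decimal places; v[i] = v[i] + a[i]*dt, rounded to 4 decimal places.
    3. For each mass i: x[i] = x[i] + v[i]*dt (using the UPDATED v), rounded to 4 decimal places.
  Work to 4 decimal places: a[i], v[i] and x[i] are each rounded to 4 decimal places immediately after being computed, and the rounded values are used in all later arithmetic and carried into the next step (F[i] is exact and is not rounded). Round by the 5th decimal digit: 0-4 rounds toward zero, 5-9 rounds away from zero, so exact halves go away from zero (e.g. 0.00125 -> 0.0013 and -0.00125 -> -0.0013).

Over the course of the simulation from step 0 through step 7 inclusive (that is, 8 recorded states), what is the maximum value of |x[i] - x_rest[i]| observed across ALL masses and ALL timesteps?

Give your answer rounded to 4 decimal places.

Step 0: x=[7.0000 11.0000 20.0000] v=[0.0000 2.0000 0.0000]
Step 1: x=[6.8800 11.4000 19.8800] v=[-1.2000 4.0000 -1.2000]
Step 2: x=[6.6656 11.9584 19.6608] v=[-2.1440 5.5840 -2.1920]
Step 3: x=[6.3963 12.6132 19.3735] v=[-2.6931 6.5478 -2.8730]
Step 4: x=[6.1198 13.2897 19.0558] v=[-2.7649 6.7652 -3.1771]
Step 5: x=[5.8853 13.9101 18.7475] v=[-2.3449 6.2037 -3.0835]
Step 6: x=[5.7364 14.4030 18.4857] v=[-1.4891 4.9287 -2.6185]
Step 7: x=[5.7047 14.7125 18.3005] v=[-0.3170 3.0951 -1.8516]
Max displacement = 2.7125

Answer: 2.7125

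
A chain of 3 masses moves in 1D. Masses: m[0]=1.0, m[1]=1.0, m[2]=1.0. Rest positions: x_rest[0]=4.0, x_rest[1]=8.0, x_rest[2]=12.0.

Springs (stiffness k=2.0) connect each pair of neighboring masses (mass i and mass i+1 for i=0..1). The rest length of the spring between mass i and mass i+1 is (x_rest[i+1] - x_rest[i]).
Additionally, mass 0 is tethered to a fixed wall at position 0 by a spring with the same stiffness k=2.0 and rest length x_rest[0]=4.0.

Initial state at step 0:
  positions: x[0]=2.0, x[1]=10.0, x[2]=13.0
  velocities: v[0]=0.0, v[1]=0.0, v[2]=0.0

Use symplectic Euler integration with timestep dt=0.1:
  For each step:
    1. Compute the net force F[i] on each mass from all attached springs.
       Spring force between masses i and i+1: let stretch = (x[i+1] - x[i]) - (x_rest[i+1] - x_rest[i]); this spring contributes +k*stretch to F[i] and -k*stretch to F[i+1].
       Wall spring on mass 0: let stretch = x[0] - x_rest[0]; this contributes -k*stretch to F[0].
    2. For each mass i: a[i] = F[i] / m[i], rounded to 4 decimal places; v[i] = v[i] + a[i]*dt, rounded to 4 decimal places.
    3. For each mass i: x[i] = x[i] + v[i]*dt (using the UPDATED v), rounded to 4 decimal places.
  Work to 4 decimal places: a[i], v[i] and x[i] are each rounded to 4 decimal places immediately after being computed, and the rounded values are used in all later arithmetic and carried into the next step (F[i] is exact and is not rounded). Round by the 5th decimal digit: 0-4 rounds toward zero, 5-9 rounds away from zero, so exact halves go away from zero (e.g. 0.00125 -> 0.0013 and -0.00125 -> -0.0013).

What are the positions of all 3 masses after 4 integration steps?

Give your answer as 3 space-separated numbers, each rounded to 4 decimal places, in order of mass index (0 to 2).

Answer: 3.1008 9.0988 13.1653

Derivation:
Step 0: x=[2.0000 10.0000 13.0000] v=[0.0000 0.0000 0.0000]
Step 1: x=[2.1200 9.9000 13.0200] v=[1.2000 -1.0000 0.2000]
Step 2: x=[2.3532 9.7068 13.0576] v=[2.3320 -1.9320 0.3760]
Step 3: x=[2.6864 9.4335 13.1082] v=[3.3321 -2.7326 0.5058]
Step 4: x=[3.1008 9.0988 13.1653] v=[4.1442 -3.3471 0.5709]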